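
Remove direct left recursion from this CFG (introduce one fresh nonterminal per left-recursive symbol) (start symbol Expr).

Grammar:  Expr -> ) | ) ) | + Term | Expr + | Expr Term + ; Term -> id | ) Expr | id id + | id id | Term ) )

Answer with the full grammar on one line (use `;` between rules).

Expr -> ) Expr1 | ) ) Expr1 | + Term Expr1; Term -> id Term1 | ) Expr Term1 | id id + Term1 | id id Term1; Expr1 -> + Expr1 | Term + Expr1 | ε; Term1 -> ) ) Term1 | ε

Expr, Term are directly left-recursive.
For Expr: α = {+, Term +}, β = {), ) ), + Term}. Rewrite as Expr → β Expr1 and Expr1 → α Expr1 | ε.
For Term: α = {) )}, β = {id, ) Expr, id id +, id id}. Rewrite as Term → β Term1 and Term1 → α Term1 | ε.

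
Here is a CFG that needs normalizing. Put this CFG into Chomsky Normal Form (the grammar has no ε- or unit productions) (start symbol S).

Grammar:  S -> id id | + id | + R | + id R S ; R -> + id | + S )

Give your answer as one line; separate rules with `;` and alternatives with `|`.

S -> X1 X1 | X2 X1 | X2 R | X2 Y1; R -> X2 X1 | X2 Y3; X1 -> id; X2 -> +; X3 -> ); Y1 -> X1 Y2; Y2 -> R S; Y3 -> S X3

Introduce a nonterminal for each terminal appearing in a rule of length ≥ 2: X1 → id, X2 → +, X3 → ).
Binarize each right-hand side of length ≥ 3 by chaining fresh nonterminals (Y1, Y2, …): affected rules were S → X2 X1 R S; R → X2 S X3.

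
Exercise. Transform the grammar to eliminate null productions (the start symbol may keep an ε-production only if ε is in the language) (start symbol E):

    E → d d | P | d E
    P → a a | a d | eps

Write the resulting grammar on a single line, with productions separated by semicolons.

E → d d | P | d E | d | eps; P → a a | a d

The nullable symbols are {E, P}.
ε ∈ L(G) since E is nullable, so keep E → ε.
Add the nullable-subset variants: E → d E gives d E | d.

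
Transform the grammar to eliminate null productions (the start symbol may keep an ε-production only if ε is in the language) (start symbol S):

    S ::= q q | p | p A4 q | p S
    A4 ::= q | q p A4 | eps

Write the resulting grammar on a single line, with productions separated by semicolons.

S ::= q q | p | p A4 q | p q | p S; A4 ::= q | q p A4 | q p

Nullable set = {A4}.
ε ∉ L(G), so no ε-production is kept.
Expand every rule over subsets of its nullable positions: S → p A4 q gives p A4 q | p q. A4 → q p A4 gives q p A4 | q p.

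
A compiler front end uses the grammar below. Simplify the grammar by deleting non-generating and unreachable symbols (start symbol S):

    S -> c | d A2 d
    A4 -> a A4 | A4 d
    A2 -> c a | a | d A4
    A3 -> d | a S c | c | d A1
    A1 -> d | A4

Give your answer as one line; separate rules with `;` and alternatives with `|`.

S -> c | d A2 d; A2 -> c a | a

Generating nonterminals: {A1, A2, A3, S}.
Reachable from S after that: {A2, S}.
Removed useless symbols: {A1, A3, A4} and every production mentioning them.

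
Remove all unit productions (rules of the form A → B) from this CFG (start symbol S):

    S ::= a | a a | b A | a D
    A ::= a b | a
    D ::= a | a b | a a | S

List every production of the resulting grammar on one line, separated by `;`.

S ::= a | a a | b A | a D; A ::= a b | a; D ::= a | a a | b A | a D | a b

Unit pairs: D ⇒* {S}.
Replace each nonterminal's rules with the union of the non-unit rules of every nonterminal it unit-derives.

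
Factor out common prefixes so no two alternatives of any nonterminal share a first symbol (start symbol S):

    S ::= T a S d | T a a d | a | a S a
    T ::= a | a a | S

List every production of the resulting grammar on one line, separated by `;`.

S has alternatives sharing prefix 'T a': factor to S → T a S' with S' → S d | a d.
S has alternatives sharing prefix 'a': factor to S → a S'' with S'' → ε | S a.
T has alternatives sharing prefix 'a': factor to T → a T' with T' → ε | a.

S ::= T a S' | a S''; T ::= S | a T'; S' ::= S d | a d; S'' ::= epsilon | S a; T' ::= epsilon | a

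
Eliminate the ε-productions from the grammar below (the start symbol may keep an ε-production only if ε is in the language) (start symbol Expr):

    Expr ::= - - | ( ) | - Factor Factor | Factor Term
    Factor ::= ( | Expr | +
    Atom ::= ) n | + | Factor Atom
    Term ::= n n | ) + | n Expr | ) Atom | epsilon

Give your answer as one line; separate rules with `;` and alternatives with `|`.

Expr ::= - - | ( ) | - Factor Factor | Factor Term | Factor; Factor ::= ( | Expr | +; Atom ::= ) n | + | Factor Atom; Term ::= n n | ) + | n Expr | ) Atom

Nullable set = {Term}.
ε ∉ L(G), so no ε-production is kept.
Add the nullable-subset variants: Expr → Factor Term gives Factor Term | Factor.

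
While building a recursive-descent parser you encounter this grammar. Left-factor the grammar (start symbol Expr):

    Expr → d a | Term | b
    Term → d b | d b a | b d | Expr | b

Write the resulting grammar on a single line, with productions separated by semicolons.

Expr → d a | Term | b; Term → Expr | d b Term1 | b Term2; Term1 → ε | a; Term2 → d | ε

Term has alternatives sharing prefix 'd b': factor to Term → d b Term1 with Term1 → ε | a.
Term has alternatives sharing prefix 'b': factor to Term → b Term2 with Term2 → d | ε.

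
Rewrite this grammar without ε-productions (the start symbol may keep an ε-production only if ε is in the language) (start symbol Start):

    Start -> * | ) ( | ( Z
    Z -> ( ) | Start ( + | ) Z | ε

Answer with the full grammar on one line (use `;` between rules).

Nullable nonterminals: {Z}.
ε ∉ L(G), so no ε-production is kept.
Expand every rule over subsets of its nullable positions: Start → ( Z gives ( Z | (. Z → ) Z gives ) Z | ).

Start -> * | ) ( | ( Z | (; Z -> ( ) | Start ( + | ) Z | )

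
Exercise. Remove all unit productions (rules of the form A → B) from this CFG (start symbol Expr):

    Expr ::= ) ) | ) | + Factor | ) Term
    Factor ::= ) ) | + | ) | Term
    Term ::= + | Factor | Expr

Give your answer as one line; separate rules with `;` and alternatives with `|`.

Unit pairs: Factor ⇒* {Expr, Term}; Term ⇒* {Expr, Factor}.
For every A with A ⇒* B via unit rules, add B's non-unit alternatives to A; then delete every rule of the form X → Y.

Expr ::= ) ) | ) | + Factor | ) Term; Factor ::= + | ) ) | ) | + Factor | ) Term; Term ::= + | ) ) | ) | + Factor | ) Term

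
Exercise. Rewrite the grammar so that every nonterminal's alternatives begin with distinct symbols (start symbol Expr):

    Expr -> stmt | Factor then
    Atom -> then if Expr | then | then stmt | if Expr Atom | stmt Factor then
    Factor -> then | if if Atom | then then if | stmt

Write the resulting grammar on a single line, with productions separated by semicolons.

Atom has alternatives sharing prefix 'then': factor to Atom → then Atom1 with Atom1 → if Expr | ε | stmt.
Factor has alternatives sharing prefix 'then': factor to Factor → then Factor1 with Factor1 → ε | then if.

Expr -> stmt | Factor then; Atom -> if Expr Atom | stmt Factor then | then Atom1; Factor -> if if Atom | stmt | then Factor1; Atom1 -> if Expr | ε | stmt; Factor1 -> ε | then if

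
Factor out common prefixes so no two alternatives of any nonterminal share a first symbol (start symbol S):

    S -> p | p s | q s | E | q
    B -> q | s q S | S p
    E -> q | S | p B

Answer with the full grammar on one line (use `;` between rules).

S -> E | p S' | q S''; B -> q | s q S | S p; E -> q | S | p B; S' -> epsilon | s; S'' -> s | epsilon

S has alternatives sharing prefix 'p': factor to S → p S' with S' → ε | s.
S has alternatives sharing prefix 'q': factor to S → q S'' with S'' → s | ε.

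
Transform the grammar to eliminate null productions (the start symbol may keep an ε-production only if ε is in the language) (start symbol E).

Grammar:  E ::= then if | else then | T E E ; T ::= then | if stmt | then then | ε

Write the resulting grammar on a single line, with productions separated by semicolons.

E ::= then if | else then | T E E | E E; T ::= then | if stmt | then then

Nullable nonterminals: {T}.
ε ∉ L(G), so no ε-production is kept.
For each production, add variants omitting each subset of nullable occurrences: E → T E E gives T E E | E E.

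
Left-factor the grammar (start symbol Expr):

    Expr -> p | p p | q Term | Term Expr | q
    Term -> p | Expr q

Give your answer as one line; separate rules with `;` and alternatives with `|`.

Expr -> Term Expr | p Expr1 | q Expr2; Term -> p | Expr q; Expr1 -> ε | p; Expr2 -> Term | ε

Expr has alternatives sharing prefix 'p': factor to Expr → p Expr1 with Expr1 → ε | p.
Expr has alternatives sharing prefix 'q': factor to Expr → q Expr2 with Expr2 → Term | ε.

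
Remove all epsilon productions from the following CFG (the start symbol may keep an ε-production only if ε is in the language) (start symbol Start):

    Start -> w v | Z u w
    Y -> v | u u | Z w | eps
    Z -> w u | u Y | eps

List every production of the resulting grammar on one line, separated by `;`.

Nullable nonterminals: {Y, Z}.
ε ∉ L(G), so no ε-production is kept.
For each production, add variants omitting each subset of nullable occurrences: Start → Z u w gives Z u w | u w. Y → Z w gives Z w | w. Z → u Y gives u Y | u.

Start -> w v | Z u w | u w; Y -> v | u u | Z w | w; Z -> w u | u Y | u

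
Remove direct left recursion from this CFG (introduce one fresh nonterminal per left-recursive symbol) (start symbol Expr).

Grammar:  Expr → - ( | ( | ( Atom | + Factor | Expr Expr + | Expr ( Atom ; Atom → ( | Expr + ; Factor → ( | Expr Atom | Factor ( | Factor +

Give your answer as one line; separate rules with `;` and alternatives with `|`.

Expr → - ( Expr1 | ( Expr1 | ( Atom Expr1 | + Factor Expr1; Atom → ( | Expr +; Factor → ( Factor1 | Expr Atom Factor1; Expr1 → Expr + Expr1 | ( Atom Expr1 | eps; Factor1 → ( Factor1 | + Factor1 | eps

Left recursion appears on Expr, Factor.
For Expr: α = {Expr +, ( Atom}, β = {- (, (, ( Atom, + Factor}. Rewrite as Expr → β Expr1 and Expr1 → α Expr1 | ε.
For Factor: α = {(, +}, β = {(, Expr Atom}. Rewrite as Factor → β Factor1 and Factor1 → α Factor1 | ε.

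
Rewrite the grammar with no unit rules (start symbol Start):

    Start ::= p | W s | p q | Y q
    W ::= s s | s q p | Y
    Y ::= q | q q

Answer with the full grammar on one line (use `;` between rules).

Start ::= p | W s | p q | Y q; W ::= q | q q | s s | s q p; Y ::= q | q q

Unit pairs: W ⇒* {Y}.
For every A with A ⇒* B via unit rules, add B's non-unit alternatives to A; then delete every rule of the form X → Y.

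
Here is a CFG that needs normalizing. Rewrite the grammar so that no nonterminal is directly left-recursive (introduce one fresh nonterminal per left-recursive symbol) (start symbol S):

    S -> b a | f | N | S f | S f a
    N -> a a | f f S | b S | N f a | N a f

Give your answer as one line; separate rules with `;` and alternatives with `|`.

S -> b a S' | f S' | N S'; N -> a a N' | f f S N' | b S N'; S' -> f S' | f a S' | ε; N' -> f a N' | a f N' | ε

S, N are directly left-recursive.
For S: α = {f, f a}, β = {b a, f, N}. Rewrite as S → β S' and S' → α S' | ε.
For N: α = {f a, a f}, β = {a a, f f S, b S}. Rewrite as N → β N' and N' → α N' | ε.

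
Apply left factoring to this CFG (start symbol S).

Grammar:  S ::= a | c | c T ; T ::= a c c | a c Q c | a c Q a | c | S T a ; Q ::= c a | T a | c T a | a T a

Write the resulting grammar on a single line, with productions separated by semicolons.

S has alternatives sharing prefix 'c': factor to S → c S' with S' → ε | T.
T has alternatives sharing prefix 'a c': factor to T → a c T' with T' → c | Q c | Q a.
Q has alternatives sharing prefix 'c': factor to Q → c Q' with Q' → a | T a.
T' has alternatives sharing prefix 'Q': factor to T' → Q T'' with T'' → c | a.

S ::= a | c S'; T ::= c | S T a | a c T'; Q ::= T a | a T a | c Q'; S' ::= ε | T; T' ::= c | Q T''; Q' ::= a | T a; T'' ::= c | a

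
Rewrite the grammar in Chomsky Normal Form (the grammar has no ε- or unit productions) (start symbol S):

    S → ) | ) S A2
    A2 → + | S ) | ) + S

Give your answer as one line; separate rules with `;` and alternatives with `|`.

Introduce a nonterminal for each terminal appearing in a rule of length ≥ 2: X1 → ), X2 → +.
Binarize each right-hand side of length ≥ 3 by chaining fresh nonterminals (Y1, Y2, …): affected rules were S → X1 S A2; A2 → X1 X2 S.

S → ) | X1 Y1; A2 → + | S X1 | X1 Y2; X1 → ); X2 → +; Y1 → S A2; Y2 → X2 S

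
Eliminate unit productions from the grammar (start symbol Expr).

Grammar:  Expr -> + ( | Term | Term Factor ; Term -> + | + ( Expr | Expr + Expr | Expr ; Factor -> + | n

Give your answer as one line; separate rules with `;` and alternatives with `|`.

Unit pairs: Expr ⇒* {Term}; Term ⇒* {Expr}.
For each unit pair (A, B), copy every non-unit production of B to A, then drop all unit productions.

Expr -> + | + ( Expr | Expr + Expr | + ( | Term Factor; Term -> + | + ( Expr | Expr + Expr | + ( | Term Factor; Factor -> + | n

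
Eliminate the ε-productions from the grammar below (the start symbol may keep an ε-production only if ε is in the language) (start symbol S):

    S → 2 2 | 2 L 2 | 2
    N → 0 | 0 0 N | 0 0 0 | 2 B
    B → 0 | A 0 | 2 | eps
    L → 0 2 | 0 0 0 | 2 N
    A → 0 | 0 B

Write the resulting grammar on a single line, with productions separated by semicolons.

Nullable set = {B}.
ε ∉ L(G), so no ε-production is kept.
For each production, add variants omitting each subset of nullable occurrences: N → 2 B gives 2 B | 2.

S → 2 2 | 2 L 2 | 2; N → 0 | 0 0 N | 0 0 0 | 2 B | 2; B → 0 | A 0 | 2; L → 0 2 | 0 0 0 | 2 N; A → 0 | 0 B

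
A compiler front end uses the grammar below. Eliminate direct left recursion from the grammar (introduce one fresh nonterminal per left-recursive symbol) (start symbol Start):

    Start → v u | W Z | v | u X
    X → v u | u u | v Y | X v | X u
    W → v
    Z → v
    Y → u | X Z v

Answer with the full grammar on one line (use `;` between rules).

Left recursion appears on X.
For X: α = {v, u}, β = {v u, u u, v Y}. Rewrite as X → β X1 and X1 → α X1 | ε.

Start → v u | W Z | v | u X; X → v u X1 | u u X1 | v Y X1; W → v; Z → v; Y → u | X Z v; X1 → v X1 | u X1 | ε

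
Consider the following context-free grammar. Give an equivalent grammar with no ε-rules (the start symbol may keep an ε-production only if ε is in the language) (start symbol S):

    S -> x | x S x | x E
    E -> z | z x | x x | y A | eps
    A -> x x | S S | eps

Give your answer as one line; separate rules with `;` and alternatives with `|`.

S -> x | x S x | x E; E -> z | z x | x x | y A | y; A -> x x | S S

Nullable nonterminals: {A, E}.
ε ∉ L(G), so no ε-production is kept.
For each production, add variants omitting each subset of nullable occurrences: E → y A gives y A | y.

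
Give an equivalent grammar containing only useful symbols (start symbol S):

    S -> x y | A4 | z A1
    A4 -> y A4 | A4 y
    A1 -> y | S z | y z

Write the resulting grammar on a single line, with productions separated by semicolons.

Generating nonterminals: {A1, S}.
Reachable from S after that: {A1, S}.
Removed useless symbols: {A4} and every production mentioning them.

S -> x y | z A1; A1 -> y | S z | y z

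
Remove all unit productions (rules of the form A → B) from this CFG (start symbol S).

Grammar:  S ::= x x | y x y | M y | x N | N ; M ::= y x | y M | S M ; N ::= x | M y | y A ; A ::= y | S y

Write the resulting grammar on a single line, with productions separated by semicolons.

S ::= x x | y x y | M y | x N | x | y A; M ::= y x | y M | S M; N ::= x | M y | y A; A ::= y | S y

Unit pairs: S ⇒* {N}.
For each unit pair (A, B), copy every non-unit production of B to A, then drop all unit productions.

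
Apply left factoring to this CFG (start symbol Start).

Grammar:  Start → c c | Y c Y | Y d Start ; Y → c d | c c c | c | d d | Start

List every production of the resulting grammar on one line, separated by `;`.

Start has alternatives sharing prefix 'Y': factor to Start → Y Start1 with Start1 → c Y | d Start.
Y has alternatives sharing prefix 'c': factor to Y → c Y1 with Y1 → d | c c | ε.

Start → c c | Y Start1; Y → d d | Start | c Y1; Start1 → c Y | d Start; Y1 → d | c c | ε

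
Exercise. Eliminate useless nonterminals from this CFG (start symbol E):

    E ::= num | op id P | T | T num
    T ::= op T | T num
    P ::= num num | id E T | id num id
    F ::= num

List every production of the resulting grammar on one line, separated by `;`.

Generating nonterminals: {E, F, P}.
Reachable from E after that: {E, P}.
Removed useless symbols: {F, T} and every production mentioning them.

E ::= num | op id P; P ::= num num | id num id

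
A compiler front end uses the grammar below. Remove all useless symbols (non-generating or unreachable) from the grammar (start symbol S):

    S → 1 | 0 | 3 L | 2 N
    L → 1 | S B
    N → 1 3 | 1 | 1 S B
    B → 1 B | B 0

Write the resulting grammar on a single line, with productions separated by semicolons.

Generating nonterminals: {L, N, S}.
Reachable from S after that: {L, N, S}.
Removed useless symbols: {B} and every production mentioning them.

S → 1 | 0 | 3 L | 2 N; L → 1; N → 1 3 | 1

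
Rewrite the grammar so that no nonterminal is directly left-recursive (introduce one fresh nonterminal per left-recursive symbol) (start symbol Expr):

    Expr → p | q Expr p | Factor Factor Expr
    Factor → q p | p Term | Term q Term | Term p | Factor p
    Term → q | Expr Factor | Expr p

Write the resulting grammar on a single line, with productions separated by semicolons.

Expr → p | q Expr p | Factor Factor Expr; Factor → q p Factor1 | p Term Factor1 | Term q Term Factor1 | Term p Factor1; Term → q | Expr Factor | Expr p; Factor1 → p Factor1 | ε

Left recursion appears on Factor.
For Factor: α = {p}, β = {q p, p Term, Term q Term, Term p}. Rewrite as Factor → β Factor1 and Factor1 → α Factor1 | ε.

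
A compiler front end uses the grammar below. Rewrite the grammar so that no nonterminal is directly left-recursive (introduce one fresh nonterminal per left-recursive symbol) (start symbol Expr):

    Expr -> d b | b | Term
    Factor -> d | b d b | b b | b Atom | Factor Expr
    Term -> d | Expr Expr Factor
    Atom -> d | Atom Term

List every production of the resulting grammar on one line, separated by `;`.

Expr -> d b | b | Term; Factor -> d Factor1 | b d b Factor1 | b b Factor1 | b Atom Factor1; Term -> d | Expr Expr Factor; Atom -> d Atom1; Factor1 -> Expr Factor1 | eps; Atom1 -> Term Atom1 | eps

Factor, Atom are directly left-recursive.
For Factor: α = {Expr}, β = {d, b d b, b b, b Atom}. Rewrite as Factor → β Factor1 and Factor1 → α Factor1 | ε.
For Atom: α = {Term}, β = {d}. Rewrite as Atom → β Atom1 and Atom1 → α Atom1 | ε.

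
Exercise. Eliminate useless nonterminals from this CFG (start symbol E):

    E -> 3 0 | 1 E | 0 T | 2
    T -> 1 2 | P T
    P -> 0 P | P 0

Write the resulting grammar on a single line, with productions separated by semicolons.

E -> 3 0 | 1 E | 0 T | 2; T -> 1 2

Generating nonterminals: {E, T}.
Reachable from E after that: {E, T}.
Removed useless symbols: {P} and every production mentioning them.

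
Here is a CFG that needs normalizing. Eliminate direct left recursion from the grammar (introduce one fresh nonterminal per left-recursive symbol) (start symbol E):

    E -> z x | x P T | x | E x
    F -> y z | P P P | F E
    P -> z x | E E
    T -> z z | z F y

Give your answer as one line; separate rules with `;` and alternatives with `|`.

Left recursion appears on E, F.
For E: α = {x}, β = {z x, x P T, x}. Rewrite as E → β E' and E' → α E' | ε.
For F: α = {E}, β = {y z, P P P}. Rewrite as F → β F' and F' → α F' | ε.

E -> z x E' | x P T E' | x E'; F -> y z F' | P P P F'; P -> z x | E E; T -> z z | z F y; E' -> x E' | epsilon; F' -> E F' | epsilon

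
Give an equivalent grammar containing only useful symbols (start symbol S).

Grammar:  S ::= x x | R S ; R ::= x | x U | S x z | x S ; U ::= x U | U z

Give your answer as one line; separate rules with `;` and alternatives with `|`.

Generating nonterminals: {R, S}.
Reachable from S after that: {R, S}.
Removed useless symbols: {U} and every production mentioning them.

S ::= x x | R S; R ::= x | S x z | x S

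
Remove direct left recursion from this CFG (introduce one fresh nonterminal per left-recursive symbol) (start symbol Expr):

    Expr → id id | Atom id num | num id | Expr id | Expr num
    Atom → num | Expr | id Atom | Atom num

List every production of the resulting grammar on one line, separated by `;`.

Directly left-recursive nonterminals: Expr, Atom.
For Expr: α = {id, num}, β = {id id, Atom id num, num id}. Rewrite as Expr → β Expr1 and Expr1 → α Expr1 | ε.
For Atom: α = {num}, β = {num, Expr, id Atom}. Rewrite as Atom → β Atom1 and Atom1 → α Atom1 | ε.

Expr → id id Expr1 | Atom id num Expr1 | num id Expr1; Atom → num Atom1 | Expr Atom1 | id Atom Atom1; Expr1 → id Expr1 | num Expr1 | ε; Atom1 → num Atom1 | ε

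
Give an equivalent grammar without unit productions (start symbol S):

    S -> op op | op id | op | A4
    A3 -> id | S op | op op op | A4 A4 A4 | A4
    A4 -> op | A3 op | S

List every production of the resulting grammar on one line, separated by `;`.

Unit pairs: A3 ⇒* {A4, S}; A4 ⇒* {S}; S ⇒* {A4}.
Replace each nonterminal's rules with the union of the non-unit rules of every nonterminal it unit-derives.

S -> op | A3 op | op op | op id; A3 -> op | A3 op | op op | op id | id | S op | op op op | A4 A4 A4; A4 -> op | A3 op | op op | op id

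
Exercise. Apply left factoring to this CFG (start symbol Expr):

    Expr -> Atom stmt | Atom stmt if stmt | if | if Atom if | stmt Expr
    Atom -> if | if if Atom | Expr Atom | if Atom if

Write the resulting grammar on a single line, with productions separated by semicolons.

Expr has alternatives sharing prefix 'Atom stmt': factor to Expr → Atom stmt Expr1 with Expr1 → ε | if stmt.
Expr has alternatives sharing prefix 'if': factor to Expr → if Expr2 with Expr2 → ε | Atom if.
Atom has alternatives sharing prefix 'if': factor to Atom → if Atom1 with Atom1 → ε | if Atom | Atom if.

Expr -> stmt Expr | Atom stmt Expr1 | if Expr2; Atom -> Expr Atom | if Atom1; Expr1 -> ε | if stmt; Expr2 -> ε | Atom if; Atom1 -> ε | if Atom | Atom if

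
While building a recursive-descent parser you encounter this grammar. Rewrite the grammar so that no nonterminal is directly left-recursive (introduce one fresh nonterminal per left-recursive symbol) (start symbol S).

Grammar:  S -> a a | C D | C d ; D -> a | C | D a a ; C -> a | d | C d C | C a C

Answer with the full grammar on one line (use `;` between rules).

S -> a a | C D | C d; D -> a D' | C D'; C -> a C' | d C'; D' -> a a D' | eps; C' -> d C C' | a C C' | eps

D, C are directly left-recursive.
For D: α = {a a}, β = {a, C}. Rewrite as D → β D' and D' → α D' | ε.
For C: α = {d C, a C}, β = {a, d}. Rewrite as C → β C' and C' → α C' | ε.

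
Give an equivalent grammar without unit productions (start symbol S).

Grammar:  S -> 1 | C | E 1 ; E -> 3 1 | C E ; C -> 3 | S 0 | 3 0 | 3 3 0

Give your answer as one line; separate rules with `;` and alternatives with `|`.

Unit pairs: S ⇒* {C}.
For every A with A ⇒* B via unit rules, add B's non-unit alternatives to A; then delete every rule of the form X → Y.

S -> 3 | S 0 | 3 0 | 3 3 0 | 1 | E 1; E -> 3 1 | C E; C -> 3 | S 0 | 3 0 | 3 3 0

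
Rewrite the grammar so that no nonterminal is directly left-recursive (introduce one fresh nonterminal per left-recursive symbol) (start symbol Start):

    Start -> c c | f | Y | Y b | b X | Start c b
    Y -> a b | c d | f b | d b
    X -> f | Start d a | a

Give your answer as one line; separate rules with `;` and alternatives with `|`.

Start -> c c Start1 | f Start1 | Y Start1 | Y b Start1 | b X Start1; Y -> a b | c d | f b | d b; X -> f | Start d a | a; Start1 -> c b Start1 | ε

Directly left-recursive nonterminal: Start.
For Start: α = {c b}, β = {c c, f, Y, Y b, b X}. Rewrite as Start → β Start1 and Start1 → α Start1 | ε.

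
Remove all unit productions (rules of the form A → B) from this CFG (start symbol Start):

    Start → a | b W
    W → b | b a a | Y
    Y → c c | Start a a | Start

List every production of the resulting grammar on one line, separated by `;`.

Unit pairs: W ⇒* {Start, Y}; Y ⇒* {Start}.
Replace each nonterminal's rules with the union of the non-unit rules of every nonterminal it unit-derives.

Start → a | b W; W → a | b W | c c | Start a a | b | b a a; Y → a | b W | c c | Start a a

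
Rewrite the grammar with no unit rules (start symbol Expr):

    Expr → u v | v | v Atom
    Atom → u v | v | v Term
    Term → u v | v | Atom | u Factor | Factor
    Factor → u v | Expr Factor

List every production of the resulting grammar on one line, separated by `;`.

Expr → u v | v | v Atom; Atom → u v | v | v Term; Term → u v | v | u Factor | v Term | Expr Factor; Factor → u v | Expr Factor

Unit pairs: Term ⇒* {Atom, Factor}.
For every A with A ⇒* B via unit rules, add B's non-unit alternatives to A; then delete every rule of the form X → Y.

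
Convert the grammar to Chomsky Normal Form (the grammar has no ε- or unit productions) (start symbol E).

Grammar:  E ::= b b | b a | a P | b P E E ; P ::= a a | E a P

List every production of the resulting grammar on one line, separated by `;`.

Introduce a nonterminal for each terminal appearing in a rule of length ≥ 2: X1 → b, X2 → a.
Binarize each right-hand side of length ≥ 3 by chaining fresh nonterminals (Y1, Y2, …): affected rules were E → X1 P E E; P → E X2 P.

E ::= X1 X1 | X1 X2 | X2 P | X1 Y1; P ::= X2 X2 | E Y3; X1 ::= b; X2 ::= a; Y1 ::= P Y2; Y2 ::= E E; Y3 ::= X2 P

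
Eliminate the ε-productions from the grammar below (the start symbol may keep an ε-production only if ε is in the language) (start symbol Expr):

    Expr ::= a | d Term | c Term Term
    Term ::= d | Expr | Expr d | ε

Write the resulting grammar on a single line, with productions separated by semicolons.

Expr ::= a | d Term | d | c Term Term | c Term | c; Term ::= d | Expr | Expr d

The nullable symbols are {Term}.
ε ∉ L(G), so no ε-production is kept.
Expand every rule over subsets of its nullable positions: Expr → d Term gives d Term | d. Expr → c Term Term gives c Term Term | c Term | c.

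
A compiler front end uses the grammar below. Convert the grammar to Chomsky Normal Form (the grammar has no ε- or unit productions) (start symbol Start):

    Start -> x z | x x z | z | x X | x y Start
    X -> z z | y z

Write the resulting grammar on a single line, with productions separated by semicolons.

Start -> X1 X2 | X1 Y1 | z | X1 X | X1 Y2; X -> X2 X2 | X3 X2; X1 -> x; X2 -> z; X3 -> y; Y1 -> X1 X2; Y2 -> X3 Start

Introduce a nonterminal for each terminal appearing in a rule of length ≥ 2: X1 → x, X2 → z, X3 → y.
Binarize each right-hand side of length ≥ 3 by chaining fresh nonterminals (Y1, Y2, …): affected rules were Start → X1 X1 X2; Start → X1 X3 Start.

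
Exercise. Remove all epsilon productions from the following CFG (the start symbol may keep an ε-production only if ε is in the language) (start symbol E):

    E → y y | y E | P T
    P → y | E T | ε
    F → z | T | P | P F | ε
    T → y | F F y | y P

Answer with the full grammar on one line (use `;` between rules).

Nullable set = {F, P}.
ε ∉ L(G), so no ε-production is kept.
For each production, add variants omitting each subset of nullable occurrences: E → P T gives P T | T. T → F F y gives F F y | F y.

E → y y | y E | P T | T; P → y | E T; F → z | T | P | P F; T → y | F F y | F y | y P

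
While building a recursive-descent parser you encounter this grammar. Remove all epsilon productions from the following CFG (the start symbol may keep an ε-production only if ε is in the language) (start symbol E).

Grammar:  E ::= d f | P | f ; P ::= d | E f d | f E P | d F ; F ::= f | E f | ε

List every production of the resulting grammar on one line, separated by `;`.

E ::= d f | P | f; P ::= d | E f d | f E P | d F; F ::= f | E f

Nullable set = {F}.
ε ∉ L(G), so no ε-production is kept.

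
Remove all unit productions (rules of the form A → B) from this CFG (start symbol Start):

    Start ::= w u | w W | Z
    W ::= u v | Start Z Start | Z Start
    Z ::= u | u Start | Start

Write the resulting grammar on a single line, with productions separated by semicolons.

Start ::= u | u Start | w u | w W; W ::= u v | Start Z Start | Z Start; Z ::= u | u Start | w u | w W

Unit pairs: Start ⇒* {Z}; Z ⇒* {Start}.
For every A with A ⇒* B via unit rules, add B's non-unit alternatives to A; then delete every rule of the form X → Y.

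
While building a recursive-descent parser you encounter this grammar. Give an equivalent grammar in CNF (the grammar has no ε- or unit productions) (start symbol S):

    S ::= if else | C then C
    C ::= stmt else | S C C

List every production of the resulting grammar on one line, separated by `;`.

Introduce a nonterminal for each terminal appearing in a rule of length ≥ 2: X1 → if, X2 → else, X3 → then, X4 → stmt.
Binarize each right-hand side of length ≥ 3 by chaining fresh nonterminals (Y1, Y2, …): affected rules were S → C X3 C; C → S C C.

S ::= X1 X2 | C Y1; C ::= X4 X2 | S Y2; X1 ::= if; X2 ::= else; X3 ::= then; X4 ::= stmt; Y1 ::= X3 C; Y2 ::= C C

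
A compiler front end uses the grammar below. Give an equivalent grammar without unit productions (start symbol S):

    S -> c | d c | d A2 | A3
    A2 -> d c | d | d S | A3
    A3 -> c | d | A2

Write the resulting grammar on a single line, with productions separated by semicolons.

S -> d c | d | d S | c | d A2; A2 -> d c | d | d S | c; A3 -> d c | d | d S | c

Unit pairs: A2 ⇒* {A3}; A3 ⇒* {A2}; S ⇒* {A2, A3}.
Replace each nonterminal's rules with the union of the non-unit rules of every nonterminal it unit-derives.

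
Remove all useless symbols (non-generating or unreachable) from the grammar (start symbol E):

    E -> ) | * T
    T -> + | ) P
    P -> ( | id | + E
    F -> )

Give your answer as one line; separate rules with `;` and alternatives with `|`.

Generating nonterminals: {E, F, P, T}.
Reachable from E after that: {E, P, T}.
Removed useless symbols: {F} and every production mentioning them.

E -> ) | * T; T -> + | ) P; P -> ( | id | + E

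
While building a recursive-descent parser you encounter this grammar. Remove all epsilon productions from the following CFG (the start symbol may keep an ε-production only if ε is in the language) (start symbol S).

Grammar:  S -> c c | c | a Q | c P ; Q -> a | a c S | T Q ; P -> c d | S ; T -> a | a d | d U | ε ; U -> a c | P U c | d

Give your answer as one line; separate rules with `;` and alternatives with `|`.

Nullable nonterminals: {T}.
ε ∉ L(G), so no ε-production is kept.

S -> c c | c | a Q | c P; Q -> a | a c S | T Q; P -> c d | S; T -> a | a d | d U; U -> a c | P U c | d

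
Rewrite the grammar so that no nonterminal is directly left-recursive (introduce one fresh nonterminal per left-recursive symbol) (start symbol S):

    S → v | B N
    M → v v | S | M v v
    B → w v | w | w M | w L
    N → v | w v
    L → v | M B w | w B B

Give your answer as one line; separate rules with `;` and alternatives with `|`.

Left recursion appears on M.
For M: α = {v v}, β = {v v, S}. Rewrite as M → β M' and M' → α M' | ε.

S → v | B N; M → v v M' | S M'; B → w v | w | w M | w L; N → v | w v; L → v | M B w | w B B; M' → v v M' | ε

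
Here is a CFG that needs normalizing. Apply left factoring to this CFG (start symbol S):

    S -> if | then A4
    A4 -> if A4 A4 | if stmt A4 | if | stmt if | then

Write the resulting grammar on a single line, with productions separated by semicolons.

S -> if | then A4; A4 -> stmt if | then | if A4'; A4' -> A4 A4 | stmt A4 | ε

A4 has alternatives sharing prefix 'if': factor to A4 → if A4' with A4' → A4 A4 | stmt A4 | ε.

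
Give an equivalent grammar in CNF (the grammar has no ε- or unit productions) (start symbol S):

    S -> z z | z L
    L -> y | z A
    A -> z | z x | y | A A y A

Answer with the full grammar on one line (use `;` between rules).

S -> X1 X1 | X1 L; L -> y | X1 A; A -> z | X1 X2 | y | A Y1; X1 -> z; X2 -> x; X3 -> y; Y1 -> A Y2; Y2 -> X3 A

Introduce a nonterminal for each terminal appearing in a rule of length ≥ 2: X1 → z, X2 → x, X3 → y.
Binarize each right-hand side of length ≥ 3 by chaining fresh nonterminals (Y1, Y2, …): affected rules were A → A A X3 A.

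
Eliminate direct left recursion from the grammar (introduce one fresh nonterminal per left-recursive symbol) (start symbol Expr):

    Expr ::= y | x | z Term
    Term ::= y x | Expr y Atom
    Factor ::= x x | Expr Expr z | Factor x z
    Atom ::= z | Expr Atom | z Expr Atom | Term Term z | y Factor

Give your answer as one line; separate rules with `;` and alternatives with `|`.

Expr ::= y | x | z Term; Term ::= y x | Expr y Atom; Factor ::= x x Factor1 | Expr Expr z Factor1; Atom ::= z | Expr Atom | z Expr Atom | Term Term z | y Factor; Factor1 ::= x z Factor1 | ε

Left recursion appears on Factor.
For Factor: α = {x z}, β = {x x, Expr Expr z}. Rewrite as Factor → β Factor1 and Factor1 → α Factor1 | ε.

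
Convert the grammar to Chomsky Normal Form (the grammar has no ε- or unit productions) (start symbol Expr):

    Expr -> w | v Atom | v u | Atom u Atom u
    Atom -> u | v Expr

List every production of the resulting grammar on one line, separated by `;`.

Expr -> w | X1 Atom | X1 X2 | Atom Y1; Atom -> u | X1 Expr; X1 -> v; X2 -> u; Y1 -> X2 Y2; Y2 -> Atom X2

Introduce a nonterminal for each terminal appearing in a rule of length ≥ 2: X1 → v, X2 → u.
Binarize each right-hand side of length ≥ 3 by chaining fresh nonterminals (Y1, Y2, …): affected rules were Expr → Atom X2 Atom X2.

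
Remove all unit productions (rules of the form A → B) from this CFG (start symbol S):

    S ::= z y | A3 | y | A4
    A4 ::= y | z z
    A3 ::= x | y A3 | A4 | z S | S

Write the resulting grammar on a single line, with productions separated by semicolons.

Unit pairs: A3 ⇒* {A4, S}; S ⇒* {A3, A4}.
For every A with A ⇒* B via unit rules, add B's non-unit alternatives to A; then delete every rule of the form X → Y.

S ::= y | z z | z y | x | y A3 | z S; A4 ::= y | z z; A3 ::= y | z z | z y | x | y A3 | z S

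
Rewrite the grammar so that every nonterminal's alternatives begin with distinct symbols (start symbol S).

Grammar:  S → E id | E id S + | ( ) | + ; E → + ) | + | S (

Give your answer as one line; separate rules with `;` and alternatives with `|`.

S → ( ) | + | E id S'; E → S ( | + E'; S' → ε | S +; E' → ) | ε

S has alternatives sharing prefix 'E id': factor to S → E id S' with S' → ε | S +.
E has alternatives sharing prefix '+': factor to E → + E' with E' → ) | ε.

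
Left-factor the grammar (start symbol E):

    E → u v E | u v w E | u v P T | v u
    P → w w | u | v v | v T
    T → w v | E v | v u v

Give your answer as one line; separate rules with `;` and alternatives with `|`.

E has alternatives sharing prefix 'u v': factor to E → u v E' with E' → E | w E | P T.
P has alternatives sharing prefix 'v': factor to P → v P' with P' → v | T.

E → v u | u v E'; P → w w | u | v P'; T → w v | E v | v u v; E' → E | w E | P T; P' → v | T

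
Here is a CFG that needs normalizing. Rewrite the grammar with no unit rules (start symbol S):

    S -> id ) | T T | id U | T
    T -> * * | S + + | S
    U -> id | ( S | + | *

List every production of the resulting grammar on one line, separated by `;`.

Unit pairs: S ⇒* {T}; T ⇒* {S}.
For each unit pair (A, B), copy every non-unit production of B to A, then drop all unit productions.

S -> id ) | T T | id U | * * | S + +; T -> id ) | T T | id U | * * | S + +; U -> id | ( S | + | *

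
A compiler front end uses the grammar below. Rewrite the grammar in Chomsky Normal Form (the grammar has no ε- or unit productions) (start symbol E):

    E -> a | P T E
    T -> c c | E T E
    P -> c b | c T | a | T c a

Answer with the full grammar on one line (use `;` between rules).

Introduce a nonterminal for each terminal appearing in a rule of length ≥ 2: X1 → c, X2 → b, X3 → a.
Binarize each right-hand side of length ≥ 3 by chaining fresh nonterminals (Y1, Y2, …): affected rules were E → P T E; T → E T E; P → T X1 X3.

E -> a | P Y1; T -> X1 X1 | E Y2; P -> X1 X2 | X1 T | a | T Y3; X1 -> c; X2 -> b; X3 -> a; Y1 -> T E; Y2 -> T E; Y3 -> X1 X3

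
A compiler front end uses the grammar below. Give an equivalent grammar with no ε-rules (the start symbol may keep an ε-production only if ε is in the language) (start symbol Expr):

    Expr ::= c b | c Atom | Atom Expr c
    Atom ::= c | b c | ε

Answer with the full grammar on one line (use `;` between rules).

Expr ::= c b | c Atom | c | Atom Expr c | Expr c; Atom ::= c | b c

The nullable symbols are {Atom}.
ε ∉ L(G), so no ε-production is kept.
For each production, add variants omitting each subset of nullable occurrences: Expr → c Atom gives c Atom | c. Expr → Atom Expr c gives Atom Expr c | Expr c.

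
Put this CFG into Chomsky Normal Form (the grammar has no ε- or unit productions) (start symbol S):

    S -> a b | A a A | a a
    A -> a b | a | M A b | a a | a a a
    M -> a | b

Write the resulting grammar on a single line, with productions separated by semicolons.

S -> X1 X2 | A Y1 | X1 X1; A -> X1 X2 | a | M Y2 | X1 X1 | X1 Y3; M -> a | b; X1 -> a; X2 -> b; Y1 -> X1 A; Y2 -> A X2; Y3 -> X1 X1

Introduce a nonterminal for each terminal appearing in a rule of length ≥ 2: X1 → a, X2 → b.
Binarize each right-hand side of length ≥ 3 by chaining fresh nonterminals (Y1, Y2, …): affected rules were S → A X1 A; A → M A X2; A → X1 X1 X1.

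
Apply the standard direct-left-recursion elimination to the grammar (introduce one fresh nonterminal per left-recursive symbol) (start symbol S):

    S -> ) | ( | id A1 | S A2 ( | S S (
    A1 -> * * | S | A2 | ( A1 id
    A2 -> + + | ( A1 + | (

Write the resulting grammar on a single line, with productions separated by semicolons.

S is directly left-recursive.
For S: α = {A2 (, S (}, β = {), (, id A1}. Rewrite as S → β S' and S' → α S' | ε.

S -> ) S' | ( S' | id A1 S'; A1 -> * * | S | A2 | ( A1 id; A2 -> + + | ( A1 + | (; S' -> A2 ( S' | S ( S' | ε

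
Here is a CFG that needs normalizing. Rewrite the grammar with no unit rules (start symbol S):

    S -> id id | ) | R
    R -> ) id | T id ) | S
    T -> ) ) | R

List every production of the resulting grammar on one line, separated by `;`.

Unit pairs: R ⇒* {S}; S ⇒* {R}; T ⇒* {R, S}.
For each unit pair (A, B), copy every non-unit production of B to A, then drop all unit productions.

S -> id id | ) | ) id | T id ); R -> id id | ) | ) id | T id ); T -> id id | ) | ) id | T id ) | ) )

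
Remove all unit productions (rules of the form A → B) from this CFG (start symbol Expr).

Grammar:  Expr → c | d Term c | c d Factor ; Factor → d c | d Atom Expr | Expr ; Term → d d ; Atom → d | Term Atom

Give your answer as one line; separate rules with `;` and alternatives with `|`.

Unit pairs: Factor ⇒* {Expr}.
For every A with A ⇒* B via unit rules, add B's non-unit alternatives to A; then delete every rule of the form X → Y.

Expr → c | d Term c | c d Factor; Factor → d c | d Atom Expr | c | d Term c | c d Factor; Term → d d; Atom → d | Term Atom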